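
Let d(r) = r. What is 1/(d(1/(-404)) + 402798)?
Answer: 404/162730391 ≈ 2.4826e-6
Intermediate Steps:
1/(d(1/(-404)) + 402798) = 1/(1/(-404) + 402798) = 1/(-1/404 + 402798) = 1/(162730391/404) = 404/162730391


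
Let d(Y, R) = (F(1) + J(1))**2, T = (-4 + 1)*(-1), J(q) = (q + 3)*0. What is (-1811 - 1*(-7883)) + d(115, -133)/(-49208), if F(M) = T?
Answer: 298790967/49208 ≈ 6072.0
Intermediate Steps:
J(q) = 0 (J(q) = (3 + q)*0 = 0)
T = 3 (T = -3*(-1) = 3)
F(M) = 3
d(Y, R) = 9 (d(Y, R) = (3 + 0)**2 = 3**2 = 9)
(-1811 - 1*(-7883)) + d(115, -133)/(-49208) = (-1811 - 1*(-7883)) + 9/(-49208) = (-1811 + 7883) + 9*(-1/49208) = 6072 - 9/49208 = 298790967/49208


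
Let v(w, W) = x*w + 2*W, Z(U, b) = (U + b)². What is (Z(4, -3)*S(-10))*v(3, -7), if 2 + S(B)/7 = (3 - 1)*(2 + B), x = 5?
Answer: -126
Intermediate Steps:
v(w, W) = 2*W + 5*w (v(w, W) = 5*w + 2*W = 2*W + 5*w)
S(B) = 14 + 14*B (S(B) = -14 + 7*((3 - 1)*(2 + B)) = -14 + 7*(2*(2 + B)) = -14 + 7*(4 + 2*B) = -14 + (28 + 14*B) = 14 + 14*B)
(Z(4, -3)*S(-10))*v(3, -7) = ((4 - 3)²*(14 + 14*(-10)))*(2*(-7) + 5*3) = (1²*(14 - 140))*(-14 + 15) = (1*(-126))*1 = -126*1 = -126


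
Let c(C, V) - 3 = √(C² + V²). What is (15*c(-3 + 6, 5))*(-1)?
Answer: -45 - 15*√34 ≈ -132.46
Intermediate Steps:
c(C, V) = 3 + √(C² + V²)
(15*c(-3 + 6, 5))*(-1) = (15*(3 + √((-3 + 6)² + 5²)))*(-1) = (15*(3 + √(3² + 25)))*(-1) = (15*(3 + √(9 + 25)))*(-1) = (15*(3 + √34))*(-1) = (45 + 15*√34)*(-1) = -45 - 15*√34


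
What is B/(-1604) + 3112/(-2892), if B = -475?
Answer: -904487/1159692 ≈ -0.77994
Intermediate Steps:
B/(-1604) + 3112/(-2892) = -475/(-1604) + 3112/(-2892) = -475*(-1/1604) + 3112*(-1/2892) = 475/1604 - 778/723 = -904487/1159692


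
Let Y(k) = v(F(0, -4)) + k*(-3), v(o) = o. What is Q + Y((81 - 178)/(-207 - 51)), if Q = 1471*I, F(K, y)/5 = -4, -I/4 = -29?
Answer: 14672879/86 ≈ 1.7061e+5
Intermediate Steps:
I = 116 (I = -4*(-29) = 116)
F(K, y) = -20 (F(K, y) = 5*(-4) = -20)
Q = 170636 (Q = 1471*116 = 170636)
Y(k) = -20 - 3*k (Y(k) = -20 + k*(-3) = -20 - 3*k)
Q + Y((81 - 178)/(-207 - 51)) = 170636 + (-20 - 3*(81 - 178)/(-207 - 51)) = 170636 + (-20 - (-291)/(-258)) = 170636 + (-20 - (-291)*(-1)/258) = 170636 + (-20 - 3*97/258) = 170636 + (-20 - 97/86) = 170636 - 1817/86 = 14672879/86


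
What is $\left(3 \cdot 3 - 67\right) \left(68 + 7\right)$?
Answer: $-4350$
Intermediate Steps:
$\left(3 \cdot 3 - 67\right) \left(68 + 7\right) = \left(9 - 67\right) 75 = \left(-58\right) 75 = -4350$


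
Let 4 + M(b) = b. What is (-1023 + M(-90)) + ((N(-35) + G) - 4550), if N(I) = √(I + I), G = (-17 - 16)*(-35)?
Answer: -4512 + I*√70 ≈ -4512.0 + 8.3666*I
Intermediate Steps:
G = 1155 (G = -33*(-35) = 1155)
M(b) = -4 + b
N(I) = √2*√I (N(I) = √(2*I) = √2*√I)
(-1023 + M(-90)) + ((N(-35) + G) - 4550) = (-1023 + (-4 - 90)) + ((√2*√(-35) + 1155) - 4550) = (-1023 - 94) + ((√2*(I*√35) + 1155) - 4550) = -1117 + ((I*√70 + 1155) - 4550) = -1117 + ((1155 + I*√70) - 4550) = -1117 + (-3395 + I*√70) = -4512 + I*√70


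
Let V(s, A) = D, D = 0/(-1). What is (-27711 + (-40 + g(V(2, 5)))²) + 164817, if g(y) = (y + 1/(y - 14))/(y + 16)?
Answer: 6959730177/50176 ≈ 1.3871e+5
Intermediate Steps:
D = 0 (D = 0*(-1) = 0)
V(s, A) = 0
g(y) = (y + 1/(-14 + y))/(16 + y)
(-27711 + (-40 + g(V(2, 5)))²) + 164817 = (-27711 + (-40 + (1 + 0² - 14*0)/(-224 + 0² + 2*0))²) + 164817 = (-27711 + (-40 + (1 + 0 + 0)/(-224 + 0 + 0))²) + 164817 = (-27711 + (-40 + 1/(-224))²) + 164817 = (-27711 + (-40 - 1/224*1)²) + 164817 = (-27711 + (-40 - 1/224)²) + 164817 = (-27711 + (-8961/224)²) + 164817 = (-27711 + 80299521/50176) + 164817 = -1310127615/50176 + 164817 = 6959730177/50176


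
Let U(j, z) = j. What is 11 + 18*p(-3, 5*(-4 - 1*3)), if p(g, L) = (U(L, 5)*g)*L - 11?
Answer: -66337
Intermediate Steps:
p(g, L) = -11 + g*L² (p(g, L) = (L*g)*L - 11 = g*L² - 11 = -11 + g*L²)
11 + 18*p(-3, 5*(-4 - 1*3)) = 11 + 18*(-11 - 3*25*(-4 - 1*3)²) = 11 + 18*(-11 - 3*25*(-4 - 3)²) = 11 + 18*(-11 - 3*(5*(-7))²) = 11 + 18*(-11 - 3*(-35)²) = 11 + 18*(-11 - 3*1225) = 11 + 18*(-11 - 3675) = 11 + 18*(-3686) = 11 - 66348 = -66337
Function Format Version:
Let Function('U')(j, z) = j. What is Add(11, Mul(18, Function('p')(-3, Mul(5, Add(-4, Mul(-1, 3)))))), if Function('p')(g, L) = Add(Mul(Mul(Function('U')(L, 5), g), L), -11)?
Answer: -66337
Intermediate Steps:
Function('p')(g, L) = Add(-11, Mul(g, Pow(L, 2))) (Function('p')(g, L) = Add(Mul(Mul(L, g), L), -11) = Add(Mul(g, Pow(L, 2)), -11) = Add(-11, Mul(g, Pow(L, 2))))
Add(11, Mul(18, Function('p')(-3, Mul(5, Add(-4, Mul(-1, 3)))))) = Add(11, Mul(18, Add(-11, Mul(-3, Pow(Mul(5, Add(-4, Mul(-1, 3))), 2))))) = Add(11, Mul(18, Add(-11, Mul(-3, Pow(Mul(5, Add(-4, -3)), 2))))) = Add(11, Mul(18, Add(-11, Mul(-3, Pow(Mul(5, -7), 2))))) = Add(11, Mul(18, Add(-11, Mul(-3, Pow(-35, 2))))) = Add(11, Mul(18, Add(-11, Mul(-3, 1225)))) = Add(11, Mul(18, Add(-11, -3675))) = Add(11, Mul(18, -3686)) = Add(11, -66348) = -66337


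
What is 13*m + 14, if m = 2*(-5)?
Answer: -116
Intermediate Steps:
m = -10
13*m + 14 = 13*(-10) + 14 = -130 + 14 = -116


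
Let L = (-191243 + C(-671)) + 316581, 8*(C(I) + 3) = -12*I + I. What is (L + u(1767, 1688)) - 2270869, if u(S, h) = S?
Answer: -17142755/8 ≈ -2.1428e+6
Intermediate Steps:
C(I) = -3 - 11*I/8 (C(I) = -3 + (-12*I + I)/8 = -3 + (-11*I)/8 = -3 - 11*I/8)
L = 1010061/8 (L = (-191243 + (-3 - 11/8*(-671))) + 316581 = (-191243 + (-3 + 7381/8)) + 316581 = (-191243 + 7357/8) + 316581 = -1522587/8 + 316581 = 1010061/8 ≈ 1.2626e+5)
(L + u(1767, 1688)) - 2270869 = (1010061/8 + 1767) - 2270869 = 1024197/8 - 2270869 = -17142755/8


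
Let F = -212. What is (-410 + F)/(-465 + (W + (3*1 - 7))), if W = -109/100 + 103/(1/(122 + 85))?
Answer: -62200/2085091 ≈ -0.029831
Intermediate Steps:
W = 2131991/100 (W = -109*1/100 + 103/(1/207) = -109/100 + 103/(1/207) = -109/100 + 103*207 = -109/100 + 21321 = 2131991/100 ≈ 21320.)
(-410 + F)/(-465 + (W + (3*1 - 7))) = (-410 - 212)/(-465 + (2131991/100 + (3*1 - 7))) = -622/(-465 + (2131991/100 + (3 - 7))) = -622/(-465 + (2131991/100 - 4)) = -622/(-465 + 2131591/100) = -622/2085091/100 = -622*100/2085091 = -62200/2085091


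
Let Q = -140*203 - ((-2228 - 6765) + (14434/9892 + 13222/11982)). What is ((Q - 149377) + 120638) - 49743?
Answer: -2901265097827/29631486 ≈ -97912.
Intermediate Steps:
Q = -575726813575/29631486 (Q = -28420 - (-8993 + (14434*(1/9892) + 13222*(1/11982))) = -28420 - (-8993 + (7217/4946 + 6611/5991)) = -28420 - (-8993 + 75935053/29631486) = -28420 - 1*(-266400018545/29631486) = -28420 + 266400018545/29631486 = -575726813575/29631486 ≈ -19430.)
((Q - 149377) + 120638) - 49743 = ((-575726813575/29631486 - 149377) + 120638) - 49743 = (-5001989297797/29631486 + 120638) - 49743 = -1427306089729/29631486 - 49743 = -2901265097827/29631486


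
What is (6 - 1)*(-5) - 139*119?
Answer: -16566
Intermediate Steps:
(6 - 1)*(-5) - 139*119 = 5*(-5) - 16541 = -25 - 16541 = -16566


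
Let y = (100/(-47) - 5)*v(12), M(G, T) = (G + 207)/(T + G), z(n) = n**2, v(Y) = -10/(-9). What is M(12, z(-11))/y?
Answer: -92637/445550 ≈ -0.20792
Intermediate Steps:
v(Y) = 10/9 (v(Y) = -10*(-1/9) = 10/9)
M(G, T) = (207 + G)/(G + T)
y = -3350/423 (y = (100/(-47) - 5)*(10/9) = (100*(-1/47) - 5)*(10/9) = (-100/47 - 5)*(10/9) = -335/47*10/9 = -3350/423 ≈ -7.9196)
M(12, z(-11))/y = ((207 + 12)/(12 + (-11)**2))/(-3350/423) = (219/(12 + 121))*(-423/3350) = (219/133)*(-423/3350) = -92637/445550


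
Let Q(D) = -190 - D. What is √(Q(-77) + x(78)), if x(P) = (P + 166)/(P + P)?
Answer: I*√169494/39 ≈ 10.556*I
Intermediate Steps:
x(P) = (166 + P)/(2*P) (x(P) = (166 + P)/((2*P)) = (166 + P)*(1/(2*P)) = (166 + P)/(2*P))
√(Q(-77) + x(78)) = √((-190 - 1*(-77)) + (½)*(166 + 78)/78) = √((-190 + 77) + (½)*(1/78)*244) = √(-113 + 61/39) = √(-4346/39) = I*√169494/39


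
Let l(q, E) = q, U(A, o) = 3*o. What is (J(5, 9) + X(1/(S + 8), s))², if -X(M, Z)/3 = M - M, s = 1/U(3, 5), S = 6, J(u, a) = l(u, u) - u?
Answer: 0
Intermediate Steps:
J(u, a) = 0 (J(u, a) = u - u = 0)
s = 1/15 (s = 1/(3*5) = 1/15 ≈ 0.066667)
X(M, Z) = 0 (X(M, Z) = -3*(M - M) = -3*0 = 0)
(J(5, 9) + X(1/(S + 8), s))² = (0 + 0)² = 0² = 0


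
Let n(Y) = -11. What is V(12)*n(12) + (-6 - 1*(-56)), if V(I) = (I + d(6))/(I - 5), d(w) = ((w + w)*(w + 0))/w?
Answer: 86/7 ≈ 12.286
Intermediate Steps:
d(w) = 2*w (d(w) = ((2*w)*w)/w = (2*w²)/w = 2*w)
V(I) = (12 + I)/(-5 + I) (V(I) = (I + 2*6)/(I - 5) = (I + 12)/(-5 + I) = (12 + I)/(-5 + I))
V(12)*n(12) + (-6 - 1*(-56)) = ((12 + 12)/(-5 + 12))*(-11) + (-6 - 1*(-56)) = (24/7)*(-11) + (-6 + 56) = ((⅐)*24)*(-11) + 50 = (24/7)*(-11) + 50 = -264/7 + 50 = 86/7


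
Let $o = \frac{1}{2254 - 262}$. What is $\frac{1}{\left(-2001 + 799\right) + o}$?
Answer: $- \frac{1992}{2394383} \approx -0.00083195$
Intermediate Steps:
$o = \frac{1}{1992} \approx 0.00050201$
$\frac{1}{\left(-2001 + 799\right) + o} = \frac{1}{\left(-2001 + 799\right) + \frac{1}{1992}} = \frac{1}{-1202 + \frac{1}{1992}} = \frac{1}{- \frac{2394383}{1992}} = - \frac{1992}{2394383}$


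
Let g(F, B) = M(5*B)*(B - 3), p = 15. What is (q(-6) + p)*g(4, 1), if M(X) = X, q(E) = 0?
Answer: -150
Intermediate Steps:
g(F, B) = 5*B*(-3 + B) (g(F, B) = (5*B)*(B - 3) = (5*B)*(-3 + B) = 5*B*(-3 + B))
(q(-6) + p)*g(4, 1) = (0 + 15)*(5*1*(-3 + 1)) = 15*(5*1*(-2)) = 15*(-10) = -150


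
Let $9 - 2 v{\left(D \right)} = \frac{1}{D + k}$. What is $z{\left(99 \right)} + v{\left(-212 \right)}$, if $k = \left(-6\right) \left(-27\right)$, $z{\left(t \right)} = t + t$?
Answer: $\frac{20251}{100} \approx 202.51$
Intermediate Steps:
$z{\left(t \right)} = 2 t$
$k = 162$
$v{\left(D \right)} = \frac{9}{2} - \frac{1}{2 \left(162 + D\right)}$ ($v{\left(D \right)} = \frac{9}{2} - \frac{1}{2 \left(D + 162\right)} = \frac{9}{2} - \frac{1}{2 \left(162 + D\right)}$)
$z{\left(99 \right)} + v{\left(-212 \right)} = 2 \cdot 99 + \frac{1457 + 9 \left(-212\right)}{2 \left(162 - 212\right)} = 198 + \frac{1457 - 1908}{2 \left(-50\right)} = 198 + \frac{1}{2} \left(- \frac{1}{50}\right) \left(-451\right) = 198 + \frac{451}{100} = \frac{20251}{100}$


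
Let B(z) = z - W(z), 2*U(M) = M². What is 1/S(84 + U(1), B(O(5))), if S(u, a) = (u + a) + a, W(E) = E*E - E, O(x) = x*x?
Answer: -2/2131 ≈ -0.00093853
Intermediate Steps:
O(x) = x²
U(M) = M²/2
W(E) = E² - E
B(z) = z - z*(-1 + z)
S(u, a) = u + 2*a (S(u, a) = (a + u) + a = u + 2*a)
1/S(84 + U(1), B(O(5))) = 1/((84 + (½)*1²) + 2*(5²*(2 - 1*5²))) = 1/((84 + (½)*1) + 2*(25*(2 - 1*25))) = 1/((84 + ½) + 2*(25*(2 - 25))) = 1/(169/2 + 2*(25*(-23))) = 1/(169/2 + 2*(-575)) = 1/(169/2 - 1150) = 1/(-2131/2) = -2/2131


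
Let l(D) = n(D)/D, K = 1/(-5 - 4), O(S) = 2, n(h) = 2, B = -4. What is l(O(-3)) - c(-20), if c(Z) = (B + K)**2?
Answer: -1288/81 ≈ -15.901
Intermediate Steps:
K = -1/9 (K = 1/(-9) = -1/9 ≈ -0.11111)
c(Z) = 1369/81 (c(Z) = (-4 - 1/9)**2 = (-37/9)**2 = 1369/81)
l(D) = 2/D
l(O(-3)) - c(-20) = 2/2 - 1*1369/81 = 2*(1/2) - 1369/81 = 1 - 1369/81 = -1288/81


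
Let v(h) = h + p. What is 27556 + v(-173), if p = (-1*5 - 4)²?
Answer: 27464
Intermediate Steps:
p = 81 (p = (-5 - 4)² = (-9)² = 81)
v(h) = 81 + h (v(h) = h + 81 = 81 + h)
27556 + v(-173) = 27556 + (81 - 173) = 27556 - 92 = 27464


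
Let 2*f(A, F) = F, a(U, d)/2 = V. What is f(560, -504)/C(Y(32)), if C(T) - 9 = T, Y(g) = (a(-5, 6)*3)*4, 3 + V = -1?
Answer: 84/29 ≈ 2.8966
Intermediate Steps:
V = -4 (V = -3 - 1 = -4)
a(U, d) = -8 (a(U, d) = 2*(-4) = -8)
f(A, F) = F/2
Y(g) = -96 (Y(g) = -8*3*4 = -24*4 = -96)
C(T) = 9 + T
f(560, -504)/C(Y(32)) = ((½)*(-504))/(9 - 96) = -252/(-87) = -252*(-1/87) = 84/29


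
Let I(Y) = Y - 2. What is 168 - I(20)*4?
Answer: 96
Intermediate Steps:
I(Y) = -2 + Y
168 - I(20)*4 = 168 - (-2 + 20)*4 = 168 - 18*4 = 168 - 1*72 = 168 - 72 = 96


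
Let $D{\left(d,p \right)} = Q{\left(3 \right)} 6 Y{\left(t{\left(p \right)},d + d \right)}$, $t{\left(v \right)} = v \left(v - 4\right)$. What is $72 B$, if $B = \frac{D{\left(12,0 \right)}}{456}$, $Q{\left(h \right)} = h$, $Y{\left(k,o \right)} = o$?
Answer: $\frac{1296}{19} \approx 68.211$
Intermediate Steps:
$t{\left(v \right)} = v \left(-4 + v\right)$
$D{\left(d,p \right)} = 36 d$ ($D{\left(d,p \right)} = 3 \cdot 6 \left(d + d\right) = 18 \cdot 2 d = 36 d$)
$B = \frac{18}{19}$ ($B = \frac{36 \cdot 12}{456} = 432 \cdot \frac{1}{456} = \frac{18}{19} \approx 0.94737$)
$72 B = 72 \cdot \frac{18}{19} = \frac{1296}{19}$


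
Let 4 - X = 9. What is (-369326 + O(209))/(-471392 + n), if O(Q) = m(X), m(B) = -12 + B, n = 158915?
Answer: 369343/312477 ≈ 1.1820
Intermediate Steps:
X = -5 (X = 4 - 1*9 = 4 - 9 = -5)
O(Q) = -17 (O(Q) = -12 - 5 = -17)
(-369326 + O(209))/(-471392 + n) = (-369326 - 17)/(-471392 + 158915) = -369343/(-312477) = -369343*(-1/312477) = 369343/312477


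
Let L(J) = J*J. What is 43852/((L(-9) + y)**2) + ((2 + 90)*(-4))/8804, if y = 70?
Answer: 94420560/50185001 ≈ 1.8815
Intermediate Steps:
L(J) = J**2
43852/((L(-9) + y)**2) + ((2 + 90)*(-4))/8804 = 43852/(((-9)**2 + 70)**2) + ((2 + 90)*(-4))/8804 = 43852/((81 + 70)**2) + (92*(-4))*(1/8804) = 43852/(151**2) - 368*1/8804 = 43852/22801 - 92/2201 = 94420560/50185001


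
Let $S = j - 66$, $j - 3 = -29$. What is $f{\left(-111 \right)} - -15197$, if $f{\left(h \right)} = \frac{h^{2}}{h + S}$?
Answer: $\frac{3072670}{203} \approx 15136.0$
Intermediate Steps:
$j = -26$ ($j = 3 - 29 = -26$)
$S = -92$ ($S = -26 - 66 = -92$)
$f{\left(h \right)} = \frac{h^{2}}{-92 + h}$ ($f{\left(h \right)} = \frac{h^{2}}{h - 92} = \frac{h^{2}}{-92 + h}$)
$f{\left(-111 \right)} - -15197 = \frac{\left(-111\right)^{2}}{-92 - 111} - -15197 = \frac{12321}{-203} + 15197 = 12321 \left(- \frac{1}{203}\right) + 15197 = - \frac{12321}{203} + 15197 = \frac{3072670}{203}$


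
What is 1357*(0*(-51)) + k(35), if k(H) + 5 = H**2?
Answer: 1220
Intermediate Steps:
k(H) = -5 + H**2
1357*(0*(-51)) + k(35) = 1357*(0*(-51)) + (-5 + 35**2) = 1357*0 + (-5 + 1225) = 0 + 1220 = 1220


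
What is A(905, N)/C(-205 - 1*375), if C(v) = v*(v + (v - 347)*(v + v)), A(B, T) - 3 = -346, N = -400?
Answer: 343/623349200 ≈ 5.5025e-7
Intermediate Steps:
A(B, T) = -343 (A(B, T) = 3 - 346 = -343)
C(v) = v*(v + 2*v*(-347 + v)) (C(v) = v*(v + (-347 + v)*(2*v)) = v*(v + 2*v*(-347 + v)))
A(905, N)/C(-205 - 1*375) = -343*1/((-693 + 2*(-205 - 1*375))*(-205 - 1*375)²) = -343*1/((-693 + 2*(-205 - 375))*(-205 - 375)²) = -343*1/(336400*(-693 + 2*(-580))) = -343*1/(336400*(-693 - 1160)) = -343/(336400*(-1853)) = -343/(-623349200) = -343*(-1/623349200) = 343/623349200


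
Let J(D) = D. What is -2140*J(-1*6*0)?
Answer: 0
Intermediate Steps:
-2140*J(-1*6*0) = -2140*(-1*6)*0 = -(-12840)*0 = -2140*0 = 0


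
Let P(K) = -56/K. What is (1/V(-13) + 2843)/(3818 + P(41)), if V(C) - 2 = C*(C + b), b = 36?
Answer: 17309585/23237577 ≈ 0.74490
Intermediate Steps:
V(C) = 2 + C*(36 + C) (V(C) = 2 + C*(C + 36) = 2 + C*(36 + C))
(1/V(-13) + 2843)/(3818 + P(41)) = (1/(2 + (-13)² + 36*(-13)) + 2843)/(3818 - 56/41) = (1/(2 + 169 - 468) + 2843)/(3818 - 56*1/41) = (1/(-297) + 2843)/(3818 - 56/41) = (-1/297 + 2843)/(156482/41) = (844370/297)*(41/156482) = 17309585/23237577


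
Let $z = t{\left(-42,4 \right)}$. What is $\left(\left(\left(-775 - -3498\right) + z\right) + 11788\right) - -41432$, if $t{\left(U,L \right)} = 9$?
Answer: $55952$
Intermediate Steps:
$z = 9$
$\left(\left(\left(-775 - -3498\right) + z\right) + 11788\right) - -41432 = \left(\left(\left(-775 - -3498\right) + 9\right) + 11788\right) - -41432 = \left(\left(\left(-775 + 3498\right) + 9\right) + 11788\right) + 41432 = \left(\left(2723 + 9\right) + 11788\right) + 41432 = \left(2732 + 11788\right) + 41432 = 14520 + 41432 = 55952$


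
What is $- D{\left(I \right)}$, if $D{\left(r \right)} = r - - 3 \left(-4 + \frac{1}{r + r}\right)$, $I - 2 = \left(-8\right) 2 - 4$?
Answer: $\frac{361}{12} \approx 30.083$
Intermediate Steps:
$I = -18$ ($I = 2 - 20 = -18$)
$D{\left(r \right)} = -12 + r + \frac{3}{2 r}$ ($D{\left(r \right)} = r - - 3 \left(-4 + \frac{1}{2 r}\right) = r - \left(12 - \frac{3}{2 r}\right) = -12 + r + \frac{3}{2 r}$)
$- D{\left(I \right)} = - (-12 - 18 + \frac{3}{2 \left(-18\right)}) = - (-12 - 18 + \frac{3}{2} \left(- \frac{1}{18}\right)) = - (-12 - 18 - \frac{1}{12}) = \left(-1\right) \left(- \frac{361}{12}\right) = \frac{361}{12}$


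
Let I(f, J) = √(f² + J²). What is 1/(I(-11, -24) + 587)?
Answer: 587/343872 - √697/343872 ≈ 0.0016303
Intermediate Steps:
I(f, J) = √(J² + f²)
1/(I(-11, -24) + 587) = 1/(√((-24)² + (-11)²) + 587) = 1/(√(576 + 121) + 587) = 1/(√697 + 587) = 1/(587 + √697)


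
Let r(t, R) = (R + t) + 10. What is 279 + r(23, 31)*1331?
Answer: 85463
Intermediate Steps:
r(t, R) = 10 + R + t
279 + r(23, 31)*1331 = 279 + (10 + 31 + 23)*1331 = 279 + 64*1331 = 279 + 85184 = 85463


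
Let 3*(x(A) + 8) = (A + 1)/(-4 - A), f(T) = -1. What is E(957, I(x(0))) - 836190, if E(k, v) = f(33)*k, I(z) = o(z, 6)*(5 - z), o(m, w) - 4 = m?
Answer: -837147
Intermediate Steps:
o(m, w) = 4 + m
x(A) = -8 + (1 + A)/(3*(-4 - A)) (x(A) = -8 + ((A + 1)/(-4 - A))/3 = -8 + ((1 + A)/(-4 - A))/3 = -8 + (1 + A)/(3*(-4 - A)))
I(z) = (4 + z)*(5 - z)
E(k, v) = -k
E(957, I(x(0))) - 836190 = -1*957 - 836190 = -957 - 836190 = -837147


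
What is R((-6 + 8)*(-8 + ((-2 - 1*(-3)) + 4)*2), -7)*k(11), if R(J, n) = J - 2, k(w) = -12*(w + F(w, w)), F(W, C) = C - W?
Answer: -264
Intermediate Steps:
k(w) = -12*w (k(w) = -12*(w + (w - w)) = -12*(w + 0) = -12*w)
R(J, n) = -2 + J
R((-6 + 8)*(-8 + ((-2 - 1*(-3)) + 4)*2), -7)*k(11) = (-2 + (-6 + 8)*(-8 + ((-2 - 1*(-3)) + 4)*2))*(-12*11) = (-2 + 2*(-8 + ((-2 + 3) + 4)*2))*(-132) = (-2 + 2*(-8 + (1 + 4)*2))*(-132) = (-2 + 2*(-8 + 5*2))*(-132) = (-2 + 2*(-8 + 10))*(-132) = (-2 + 2*2)*(-132) = (-2 + 4)*(-132) = 2*(-132) = -264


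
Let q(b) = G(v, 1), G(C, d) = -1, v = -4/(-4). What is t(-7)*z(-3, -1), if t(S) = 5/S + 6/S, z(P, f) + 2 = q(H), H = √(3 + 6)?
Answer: 33/7 ≈ 4.7143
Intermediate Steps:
v = 1 (v = -4*(-¼) = 1)
H = 3 (H = √9 = 3)
q(b) = -1
z(P, f) = -3 (z(P, f) = -2 - 1 = -3)
t(S) = 11/S
t(-7)*z(-3, -1) = (11/(-7))*(-3) = (11*(-⅐))*(-3) = -11/7*(-3) = 33/7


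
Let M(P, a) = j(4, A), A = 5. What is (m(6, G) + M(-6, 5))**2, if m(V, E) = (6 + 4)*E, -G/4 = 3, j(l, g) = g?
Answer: 13225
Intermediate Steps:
M(P, a) = 5
G = -12 (G = -4*3 = -12)
m(V, E) = 10*E
(m(6, G) + M(-6, 5))**2 = (10*(-12) + 5)**2 = (-120 + 5)**2 = (-115)**2 = 13225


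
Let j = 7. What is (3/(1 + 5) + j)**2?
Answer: 225/4 ≈ 56.250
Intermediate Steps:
(3/(1 + 5) + j)**2 = (3/(1 + 5) + 7)**2 = (3/6 + 7)**2 = ((1/6)*3 + 7)**2 = (1/2 + 7)**2 = (15/2)**2 = 225/4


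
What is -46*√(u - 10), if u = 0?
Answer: -46*I*√10 ≈ -145.46*I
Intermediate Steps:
-46*√(u - 10) = -46*√(0 - 10) = -46*I*√10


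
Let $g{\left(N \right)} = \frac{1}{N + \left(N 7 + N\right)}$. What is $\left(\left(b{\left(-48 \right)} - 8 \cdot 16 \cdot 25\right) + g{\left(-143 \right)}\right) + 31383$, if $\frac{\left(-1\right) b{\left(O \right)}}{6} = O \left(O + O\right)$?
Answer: $\frac{688544}{1287} \approx 535.0$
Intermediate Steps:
$b{\left(O \right)} = - 12 O^{2}$ ($b{\left(O \right)} = - 6 O \left(O + O\right) = - 6 O 2 O = - 6 \cdot 2 O^{2} = - 12 O^{2}$)
$g{\left(N \right)} = \frac{1}{9 N}$ ($g{\left(N \right)} = \frac{1}{N + \left(7 N + N\right)} = \frac{1}{N + 8 N} = \frac{1}{9 N}$)
$\left(\left(b{\left(-48 \right)} - 8 \cdot 16 \cdot 25\right) + g{\left(-143 \right)}\right) + 31383 = \left(\left(- 12 \left(-48\right)^{2} - 8 \cdot 16 \cdot 25\right) + \frac{1}{9 \left(-143\right)}\right) + 31383 = \left(\left(\left(-12\right) 2304 - 128 \cdot 25\right) + \frac{1}{9} \left(- \frac{1}{143}\right)\right) + 31383 = \left(\left(-27648 - 3200\right) - \frac{1}{1287}\right) + 31383 = \left(-30848 - \frac{1}{1287}\right) + 31383 = - \frac{39701377}{1287} + 31383 = \frac{688544}{1287}$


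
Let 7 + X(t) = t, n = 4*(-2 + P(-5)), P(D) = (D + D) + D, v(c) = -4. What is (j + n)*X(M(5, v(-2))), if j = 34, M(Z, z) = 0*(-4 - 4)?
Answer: 238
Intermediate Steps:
M(Z, z) = 0 (M(Z, z) = 0*(-8) = 0)
P(D) = 3*D (P(D) = 2*D + D = 3*D)
n = -68 (n = 4*(-2 + 3*(-5)) = 4*(-2 - 15) = 4*(-17) = -68)
X(t) = -7 + t
(j + n)*X(M(5, v(-2))) = (34 - 68)*(-7 + 0) = -34*(-7) = 238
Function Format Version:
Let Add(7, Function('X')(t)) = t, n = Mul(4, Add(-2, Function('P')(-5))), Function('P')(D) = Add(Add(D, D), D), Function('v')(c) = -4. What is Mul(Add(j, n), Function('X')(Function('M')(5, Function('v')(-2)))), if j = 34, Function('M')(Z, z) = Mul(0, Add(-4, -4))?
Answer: 238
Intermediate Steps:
Function('M')(Z, z) = 0 (Function('M')(Z, z) = Mul(0, -8) = 0)
Function('P')(D) = Mul(3, D) (Function('P')(D) = Add(Mul(2, D), D) = Mul(3, D))
n = -68 (n = Mul(4, Add(-2, Mul(3, -5))) = Mul(4, Add(-2, -15)) = Mul(4, -17) = -68)
Function('X')(t) = Add(-7, t)
Mul(Add(j, n), Function('X')(Function('M')(5, Function('v')(-2)))) = Mul(Add(34, -68), Add(-7, 0)) = Mul(-34, -7) = 238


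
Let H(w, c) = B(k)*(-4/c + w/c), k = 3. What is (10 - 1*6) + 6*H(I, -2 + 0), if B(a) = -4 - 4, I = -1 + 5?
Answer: 4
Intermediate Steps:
I = 4
B(a) = -8
H(w, c) = 32/c - 8*w/c (H(w, c) = -8*(-4/c + w/c) = 32/c - 8*w/c)
(10 - 1*6) + 6*H(I, -2 + 0) = (10 - 1*6) + 6*(8*(4 - 1*4)/(-2 + 0)) = (10 - 6) + 6*(8*(4 - 4)/(-2)) = 4 + 6*(8*(-1/2)*0) = 4 + 6*0 = 4 + 0 = 4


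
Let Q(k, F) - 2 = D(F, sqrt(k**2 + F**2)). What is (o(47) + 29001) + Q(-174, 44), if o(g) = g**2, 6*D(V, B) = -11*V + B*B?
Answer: 36500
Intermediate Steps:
D(V, B) = -11*V/6 + B**2/6 (D(V, B) = (-11*V + B*B)/6 = (-11*V + B**2)/6 = (B**2 - 11*V)/6 = -11*V/6 + B**2/6)
Q(k, F) = 2 - 11*F/6 + F**2/6 + k**2/6 (Q(k, F) = 2 + (-11*F/6 + (sqrt(k**2 + F**2))**2/6) = 2 + (-11*F/6 + (sqrt(F**2 + k**2))**2/6) = 2 + (-11*F/6 + (F**2 + k**2)/6) = 2 + (-11*F/6 + (F**2/6 + k**2/6)) = 2 + (-11*F/6 + F**2/6 + k**2/6) = 2 - 11*F/6 + F**2/6 + k**2/6)
(o(47) + 29001) + Q(-174, 44) = (47**2 + 29001) + (2 - 11/6*44 + (1/6)*44**2 + (1/6)*(-174)**2) = (2209 + 29001) + (2 - 242/3 + (1/6)*1936 + (1/6)*30276) = 31210 + (2 - 242/3 + 968/3 + 5046) = 31210 + 5290 = 36500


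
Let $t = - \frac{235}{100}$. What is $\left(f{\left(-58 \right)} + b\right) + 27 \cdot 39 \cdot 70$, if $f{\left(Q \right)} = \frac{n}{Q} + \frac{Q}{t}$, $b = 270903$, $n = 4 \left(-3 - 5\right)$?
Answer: $\frac{469741911}{1363} \approx 3.4464 \cdot 10^{5}$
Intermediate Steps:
$n = -32$ ($n = 4 \left(-8\right) = -32$)
$t = - \frac{47}{20}$ ($t = \left(-235\right) \frac{1}{100} = - \frac{47}{20} \approx -2.35$)
$f{\left(Q \right)} = - \frac{32}{Q} - \frac{20 Q}{47}$ ($f{\left(Q \right)} = - \frac{32}{Q} + \frac{Q}{- \frac{47}{20}} = - \frac{32}{Q} + Q \left(- \frac{20}{47}\right) = - \frac{32}{Q} - \frac{20 Q}{47}$)
$\left(f{\left(-58 \right)} + b\right) + 27 \cdot 39 \cdot 70 = \left(\left(- \frac{32}{-58} - - \frac{1160}{47}\right) + 270903\right) + 27 \cdot 39 \cdot 70 = \left(\left(\left(-32\right) \left(- \frac{1}{58}\right) + \frac{1160}{47}\right) + 270903\right) + 1053 \cdot 70 = \left(\left(\frac{16}{29} + \frac{1160}{47}\right) + 270903\right) + 73710 = \left(\frac{34392}{1363} + 270903\right) + 73710 = \frac{369275181}{1363} + 73710 = \frac{469741911}{1363}$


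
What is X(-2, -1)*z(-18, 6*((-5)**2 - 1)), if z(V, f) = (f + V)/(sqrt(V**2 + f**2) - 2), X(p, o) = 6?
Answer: 27/376 + 243*sqrt(65)/376 ≈ 5.2823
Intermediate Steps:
z(V, f) = (V + f)/(-2 + sqrt(V**2 + f**2))
X(-2, -1)*z(-18, 6*((-5)**2 - 1)) = 6*((-18 + 6*((-5)**2 - 1))/(-2 + sqrt((-18)**2 + (6*((-5)**2 - 1))**2))) = 6*((-18 + 6*(25 - 1))/(-2 + sqrt(324 + (6*(25 - 1))**2))) = 6*((-18 + 6*24)/(-2 + sqrt(324 + (6*24)**2))) = 6*((-18 + 144)/(-2 + sqrt(324 + 144**2))) = 6*(126/(-2 + sqrt(324 + 20736))) = 6*(126/(-2 + sqrt(21060))) = 6*(126/(-2 + 18*sqrt(65))) = 756/(-2 + 18*sqrt(65))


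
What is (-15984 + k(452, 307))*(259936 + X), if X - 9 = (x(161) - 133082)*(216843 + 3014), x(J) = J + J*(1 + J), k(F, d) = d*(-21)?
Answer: 526882702851618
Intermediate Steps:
k(F, d) = -21*d
X = -23489302014 (X = 9 + (161*(2 + 161) - 133082)*(216843 + 3014) = 9 + (161*163 - 133082)*219857 = 9 + (26243 - 133082)*219857 = 9 - 106839*219857 = 9 - 23489302023 = -23489302014)
(-15984 + k(452, 307))*(259936 + X) = (-15984 - 21*307)*(259936 - 23489302014) = (-15984 - 6447)*(-23489042078) = -22431*(-23489042078) = 526882702851618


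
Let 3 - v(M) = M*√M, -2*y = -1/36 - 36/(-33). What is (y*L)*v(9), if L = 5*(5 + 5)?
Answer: 21050/33 ≈ 637.88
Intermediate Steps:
y = -421/792 (y = -(-1/36 - 36/(-33))/2 = -(-1*1/36 - 36*(-1/33))/2 = -(-1/36 + 12/11)/2 = -½*421/396 = -421/792 ≈ -0.53157)
v(M) = 3 - M^(3/2) (v(M) = 3 - M*√M = 3 - M^(3/2))
L = 50 (L = 5*10 = 50)
(y*L)*v(9) = (-421/792*50)*(3 - 9^(3/2)) = -10525*(3 - 1*27)/396 = -10525*(3 - 27)/396 = -10525/396*(-24) = 21050/33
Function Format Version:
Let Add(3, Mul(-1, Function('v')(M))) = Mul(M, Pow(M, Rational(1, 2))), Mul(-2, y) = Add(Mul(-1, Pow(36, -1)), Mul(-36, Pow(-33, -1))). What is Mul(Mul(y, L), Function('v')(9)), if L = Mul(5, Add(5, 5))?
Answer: Rational(21050, 33) ≈ 637.88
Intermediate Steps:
y = Rational(-421, 792) (y = Mul(Rational(-1, 2), Add(Mul(-1, Pow(36, -1)), Mul(-36, Pow(-33, -1)))) = Mul(Rational(-1, 2), Add(Mul(-1, Rational(1, 36)), Mul(-36, Rational(-1, 33)))) = Mul(Rational(-1, 2), Add(Rational(-1, 36), Rational(12, 11))) = Mul(Rational(-1, 2), Rational(421, 396)) = Rational(-421, 792) ≈ -0.53157)
Function('v')(M) = Add(3, Mul(-1, Pow(M, Rational(3, 2)))) (Function('v')(M) = Add(3, Mul(-1, Mul(M, Pow(M, Rational(1, 2))))) = Add(3, Mul(-1, Pow(M, Rational(3, 2)))))
L = 50 (L = Mul(5, 10) = 50)
Mul(Mul(y, L), Function('v')(9)) = Mul(Mul(Rational(-421, 792), 50), Add(3, Mul(-1, Pow(9, Rational(3, 2))))) = Mul(Rational(-10525, 396), Add(3, Mul(-1, 27))) = Mul(Rational(-10525, 396), Add(3, -27)) = Mul(Rational(-10525, 396), -24) = Rational(21050, 33)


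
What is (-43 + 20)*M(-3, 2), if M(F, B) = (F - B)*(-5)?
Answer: -575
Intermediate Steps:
M(F, B) = -5*F + 5*B
(-43 + 20)*M(-3, 2) = (-43 + 20)*(-5*(-3) + 5*2) = -23*(15 + 10) = -23*25 = -575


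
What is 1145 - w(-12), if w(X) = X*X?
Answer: 1001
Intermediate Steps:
w(X) = X²
1145 - w(-12) = 1145 - 1*(-12)² = 1145 - 1*144 = 1145 - 144 = 1001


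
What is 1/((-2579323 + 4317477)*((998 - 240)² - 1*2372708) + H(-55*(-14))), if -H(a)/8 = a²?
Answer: -1/3125455929376 ≈ -3.1995e-13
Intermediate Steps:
H(a) = -8*a²
1/((-2579323 + 4317477)*((998 - 240)² - 1*2372708) + H(-55*(-14))) = 1/((-2579323 + 4317477)*((998 - 240)² - 1*2372708) - 8*(-55*(-14))²) = 1/(1738154*(758² - 2372708) - 8*770²) = 1/(1738154*(574564 - 2372708) - 8*592900) = 1/(1738154*(-1798144) - 4743200) = 1/(-3125451186176 - 4743200) = 1/(-3125455929376) = -1/3125455929376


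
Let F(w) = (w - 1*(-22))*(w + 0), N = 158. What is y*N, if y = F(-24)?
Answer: 7584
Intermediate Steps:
F(w) = w*(22 + w) (F(w) = (w + 22)*w = (22 + w)*w = w*(22 + w))
y = 48 (y = -24*(22 - 24) = -24*(-2) = 48)
y*N = 48*158 = 7584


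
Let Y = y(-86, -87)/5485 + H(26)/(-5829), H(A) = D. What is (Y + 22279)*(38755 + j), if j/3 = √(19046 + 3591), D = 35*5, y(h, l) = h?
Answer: 5521069660161466/6394413 + 712304174966*√22637/10657355 ≈ 8.7348e+8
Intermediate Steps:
D = 175
H(A) = 175
Y = -1461169/31972065 (Y = -86/5485 + 175/(-5829) = -86*1/5485 + 175*(-1/5829) = -86/5485 - 175/5829 = -1461169/31972065 ≈ -0.045701)
j = 3*√22637 (j = 3*√(19046 + 3591) = 3*√22637 ≈ 451.37)
(Y + 22279)*(38755 + j) = (-1461169/31972065 + 22279)*(38755 + 3*√22637) = 712304174966*(38755 + 3*√22637)/31972065 = 5521069660161466/6394413 + 712304174966*√22637/10657355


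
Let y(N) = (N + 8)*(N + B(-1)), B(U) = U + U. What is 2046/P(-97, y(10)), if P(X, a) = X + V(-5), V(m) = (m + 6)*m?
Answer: -341/17 ≈ -20.059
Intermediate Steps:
B(U) = 2*U
V(m) = m*(6 + m) (V(m) = (6 + m)*m = m*(6 + m))
y(N) = (-2 + N)*(8 + N) (y(N) = (N + 8)*(N + 2*(-1)) = (8 + N)*(N - 2) = (8 + N)*(-2 + N) = (-2 + N)*(8 + N))
P(X, a) = -5 + X (P(X, a) = X - 5*(6 - 5) = X - 5*1 = X - 5 = -5 + X)
2046/P(-97, y(10)) = 2046/(-5 - 97) = 2046/(-102) = 2046*(-1/102) = -341/17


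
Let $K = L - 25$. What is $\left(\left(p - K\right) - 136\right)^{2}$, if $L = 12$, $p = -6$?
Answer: $16641$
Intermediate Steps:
$K = -13$ ($K = 12 - 25 = -13$)
$\left(\left(p - K\right) - 136\right)^{2} = \left(\left(-6 - -13\right) - 136\right)^{2} = \left(\left(-6 + 13\right) - 136\right)^{2} = \left(7 - 136\right)^{2} = \left(-129\right)^{2} = 16641$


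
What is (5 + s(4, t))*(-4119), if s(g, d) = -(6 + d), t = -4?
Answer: -12357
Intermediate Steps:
s(g, d) = -6 - d
(5 + s(4, t))*(-4119) = (5 + (-6 - 1*(-4)))*(-4119) = (5 + (-6 + 4))*(-4119) = (5 - 2)*(-4119) = 3*(-4119) = -12357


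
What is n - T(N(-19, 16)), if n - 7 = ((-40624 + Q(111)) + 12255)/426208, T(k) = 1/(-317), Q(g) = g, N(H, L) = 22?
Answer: 468611987/67553968 ≈ 6.9369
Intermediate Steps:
T(k) = -1/317
n = 1477599/213104 (n = 7 + ((-40624 + 111) + 12255)/426208 = 7 + (-40513 + 12255)*(1/426208) = 7 - 28258*1/426208 = 7 - 14129/213104 = 1477599/213104 ≈ 6.9337)
n - T(N(-19, 16)) = 1477599/213104 - 1*(-1/317) = 1477599/213104 + 1/317 = 468611987/67553968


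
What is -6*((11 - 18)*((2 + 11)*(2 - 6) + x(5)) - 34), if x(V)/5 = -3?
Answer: -2610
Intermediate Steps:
x(V) = -15 (x(V) = 5*(-3) = -15)
-6*((11 - 18)*((2 + 11)*(2 - 6) + x(5)) - 34) = -6*((11 - 18)*((2 + 11)*(2 - 6) - 15) - 34) = -6*(-7*(13*(-4) - 15) - 34) = -6*(-7*(-52 - 15) - 34) = -6*(-7*(-67) - 34) = -6*(469 - 34) = -6*435 = -2610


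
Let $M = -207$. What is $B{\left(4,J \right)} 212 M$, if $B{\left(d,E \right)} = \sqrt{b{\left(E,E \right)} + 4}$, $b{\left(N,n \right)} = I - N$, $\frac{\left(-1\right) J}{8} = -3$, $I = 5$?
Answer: $- 43884 i \sqrt{15} \approx - 1.6996 \cdot 10^{5} i$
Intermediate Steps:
$J = 24$ ($J = \left(-8\right) \left(-3\right) = 24$)
$b{\left(N,n \right)} = 5 - N$
$B{\left(d,E \right)} = \sqrt{9 - E}$ ($B{\left(d,E \right)} = \sqrt{\left(5 - E\right) + 4} = \sqrt{9 - E}$)
$B{\left(4,J \right)} 212 M = \sqrt{9 - 24} \cdot 212 \left(-207\right) = \sqrt{-15} \cdot 212 \left(-207\right) = i \sqrt{15} \cdot 212 \left(-207\right) = 212 i \sqrt{15} \left(-207\right) = - 43884 i \sqrt{15}$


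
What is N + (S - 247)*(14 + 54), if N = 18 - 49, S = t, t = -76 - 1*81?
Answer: -27503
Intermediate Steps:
t = -157 (t = -76 - 81 = -157)
S = -157
N = -31
N + (S - 247)*(14 + 54) = -31 + (-157 - 247)*(14 + 54) = -31 - 404*68 = -31 - 27472 = -27503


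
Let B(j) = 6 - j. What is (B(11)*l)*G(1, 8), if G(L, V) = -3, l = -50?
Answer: -750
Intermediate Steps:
(B(11)*l)*G(1, 8) = ((6 - 1*11)*(-50))*(-3) = ((6 - 11)*(-50))*(-3) = -5*(-50)*(-3) = 250*(-3) = -750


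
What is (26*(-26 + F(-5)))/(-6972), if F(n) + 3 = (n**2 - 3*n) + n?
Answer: -13/581 ≈ -0.022375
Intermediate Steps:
F(n) = -3 + n**2 - 2*n (F(n) = -3 + ((n**2 - 3*n) + n) = -3 + (n**2 - 2*n) = -3 + n**2 - 2*n)
(26*(-26 + F(-5)))/(-6972) = (26*(-26 + (-3 + (-5)**2 - 2*(-5))))/(-6972) = (26*(-26 + (-3 + 25 + 10)))*(-1/6972) = (26*(-26 + 32))*(-1/6972) = (26*6)*(-1/6972) = 156*(-1/6972) = -13/581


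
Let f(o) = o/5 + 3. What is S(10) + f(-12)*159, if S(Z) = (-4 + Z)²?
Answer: 657/5 ≈ 131.40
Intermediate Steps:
f(o) = 3 + o/5 (f(o) = o/5 + 3 = 3 + o/5)
S(10) + f(-12)*159 = (-4 + 10)² + (3 + (⅕)*(-12))*159 = 6² + (3 - 12/5)*159 = 36 + (⅗)*159 = 36 + 477/5 = 657/5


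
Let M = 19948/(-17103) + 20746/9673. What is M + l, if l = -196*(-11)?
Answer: 356844721598/165437319 ≈ 2157.0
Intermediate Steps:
M = 161861834/165437319 (M = 19948*(-1/17103) + 20746*(1/9673) = -19948/17103 + 20746/9673 = 161861834/165437319 ≈ 0.97839)
l = 2156
M + l = 161861834/165437319 + 2156 = 356844721598/165437319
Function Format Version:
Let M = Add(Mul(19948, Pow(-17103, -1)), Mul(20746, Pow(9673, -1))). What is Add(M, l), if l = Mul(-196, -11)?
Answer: Rational(356844721598, 165437319) ≈ 2157.0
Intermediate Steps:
M = Rational(161861834, 165437319) (M = Add(Mul(19948, Rational(-1, 17103)), Mul(20746, Rational(1, 9673))) = Add(Rational(-19948, 17103), Rational(20746, 9673)) = Rational(161861834, 165437319) ≈ 0.97839)
l = 2156
Add(M, l) = Add(Rational(161861834, 165437319), 2156) = Rational(356844721598, 165437319)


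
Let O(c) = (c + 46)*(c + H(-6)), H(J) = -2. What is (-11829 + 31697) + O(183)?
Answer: 61317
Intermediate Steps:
O(c) = (-2 + c)*(46 + c) (O(c) = (c + 46)*(c - 2) = (46 + c)*(-2 + c) = (-2 + c)*(46 + c))
(-11829 + 31697) + O(183) = (-11829 + 31697) + (-92 + 183² + 44*183) = 19868 + (-92 + 33489 + 8052) = 19868 + 41449 = 61317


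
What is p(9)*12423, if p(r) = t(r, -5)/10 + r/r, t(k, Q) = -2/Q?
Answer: 322998/25 ≈ 12920.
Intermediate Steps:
p(r) = 26/25 (p(r) = -2/(-5)/10 + r/r = -2*(-⅕)*(⅒) + 1 = (⅖)*(⅒) + 1 = 1/25 + 1 = 26/25)
p(9)*12423 = (26/25)*12423 = 322998/25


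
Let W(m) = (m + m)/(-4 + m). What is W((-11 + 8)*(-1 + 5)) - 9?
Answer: -15/2 ≈ -7.5000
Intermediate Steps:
W(m) = 2*m/(-4 + m) (W(m) = (2*m)/(-4 + m) = 2*m/(-4 + m))
W((-11 + 8)*(-1 + 5)) - 9 = 2*((-11 + 8)*(-1 + 5))/(-4 + (-11 + 8)*(-1 + 5)) - 9 = 2*(-3*4)/(-4 - 3*4) - 9 = 2*(-12)/(-4 - 12) - 9 = 2*(-12)/(-16) - 9 = 2*(-12)*(-1/16) - 9 = 3/2 - 9 = -15/2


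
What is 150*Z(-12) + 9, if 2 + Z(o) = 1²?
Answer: -141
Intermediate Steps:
Z(o) = -1 (Z(o) = -2 + 1² = -2 + 1 = -1)
150*Z(-12) + 9 = 150*(-1) + 9 = -150 + 9 = -141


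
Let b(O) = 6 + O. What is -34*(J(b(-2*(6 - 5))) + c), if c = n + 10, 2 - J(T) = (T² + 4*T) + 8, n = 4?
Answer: 816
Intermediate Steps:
J(T) = -6 - T² - 4*T (J(T) = 2 - ((T² + 4*T) + 8) = 2 - (8 + T² + 4*T) = 2 + (-8 - T² - 4*T) = -6 - T² - 4*T)
c = 14 (c = 4 + 10 = 14)
-34*(J(b(-2*(6 - 5))) + c) = -34*((-6 - (6 - 2*(6 - 5))² - 4*(6 - 2*(6 - 5))) + 14) = -34*((-6 - (6 - 2*1)² - 4*(6 - 2*1)) + 14) = -34*((-6 - (6 - 2)² - 4*(6 - 2)) + 14) = -34*((-6 - 1*4² - 4*4) + 14) = -34*((-6 - 1*16 - 16) + 14) = -34*((-6 - 16 - 16) + 14) = -34*(-38 + 14) = -34*(-24) = 816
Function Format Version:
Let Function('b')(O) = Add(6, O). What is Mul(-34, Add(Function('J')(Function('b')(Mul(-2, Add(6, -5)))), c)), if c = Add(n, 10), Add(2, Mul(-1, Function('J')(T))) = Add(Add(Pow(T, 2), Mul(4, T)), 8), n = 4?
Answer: 816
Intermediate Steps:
Function('J')(T) = Add(-6, Mul(-1, Pow(T, 2)), Mul(-4, T)) (Function('J')(T) = Add(2, Mul(-1, Add(Add(Pow(T, 2), Mul(4, T)), 8))) = Add(2, Mul(-1, Add(8, Pow(T, 2), Mul(4, T)))) = Add(2, Add(-8, Mul(-1, Pow(T, 2)), Mul(-4, T))) = Add(-6, Mul(-1, Pow(T, 2)), Mul(-4, T)))
c = 14 (c = Add(4, 10) = 14)
Mul(-34, Add(Function('J')(Function('b')(Mul(-2, Add(6, -5)))), c)) = Mul(-34, Add(Add(-6, Mul(-1, Pow(Add(6, Mul(-2, Add(6, -5))), 2)), Mul(-4, Add(6, Mul(-2, Add(6, -5))))), 14)) = Mul(-34, Add(Add(-6, Mul(-1, Pow(Add(6, Mul(-2, 1)), 2)), Mul(-4, Add(6, Mul(-2, 1)))), 14)) = Mul(-34, Add(Add(-6, Mul(-1, Pow(Add(6, -2), 2)), Mul(-4, Add(6, -2))), 14)) = Mul(-34, Add(Add(-6, Mul(-1, Pow(4, 2)), Mul(-4, 4)), 14)) = Mul(-34, Add(Add(-6, Mul(-1, 16), -16), 14)) = Mul(-34, Add(Add(-6, -16, -16), 14)) = Mul(-34, Add(-38, 14)) = Mul(-34, -24) = 816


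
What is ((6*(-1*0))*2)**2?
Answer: 0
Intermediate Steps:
((6*(-1*0))*2)**2 = ((6*0)*2)**2 = (0*2)**2 = 0**2 = 0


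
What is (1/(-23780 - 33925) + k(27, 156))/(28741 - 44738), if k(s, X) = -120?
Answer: 6924601/923106885 ≈ 0.0075014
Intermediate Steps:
(1/(-23780 - 33925) + k(27, 156))/(28741 - 44738) = (1/(-23780 - 33925) - 120)/(28741 - 44738) = (1/(-57705) - 120)/(-15997) = (-1/57705 - 120)*(-1/15997) = -6924601/57705*(-1/15997) = 6924601/923106885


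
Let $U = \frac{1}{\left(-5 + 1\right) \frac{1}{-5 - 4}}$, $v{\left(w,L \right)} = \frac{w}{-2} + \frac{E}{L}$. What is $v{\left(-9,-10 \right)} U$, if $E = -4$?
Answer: $\frac{441}{40} \approx 11.025$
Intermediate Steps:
$v{\left(w,L \right)} = - \frac{4}{L} - \frac{w}{2}$ ($v{\left(w,L \right)} = \frac{w}{-2} - \frac{4}{L} = w \left(- \frac{1}{2}\right) - \frac{4}{L} = - \frac{w}{2} - \frac{4}{L} = - \frac{4}{L} - \frac{w}{2}$)
$U = \frac{9}{4}$ ($U = \frac{1}{\left(-4\right) \frac{1}{-9}} = \frac{1}{\left(-4\right) \left(- \frac{1}{9}\right)} = \frac{1}{\frac{4}{9}} = \frac{9}{4} \approx 2.25$)
$v{\left(-9,-10 \right)} U = \left(- \frac{4}{-10} - - \frac{9}{2}\right) \frac{9}{4} = \left(\left(-4\right) \left(- \frac{1}{10}\right) + \frac{9}{2}\right) \frac{9}{4} = \left(\frac{2}{5} + \frac{9}{2}\right) \frac{9}{4} = \frac{49}{10} \cdot \frac{9}{4} = \frac{441}{40}$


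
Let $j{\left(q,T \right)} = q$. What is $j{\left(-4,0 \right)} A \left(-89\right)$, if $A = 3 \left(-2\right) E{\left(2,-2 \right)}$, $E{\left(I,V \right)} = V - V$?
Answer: $0$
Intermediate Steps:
$E{\left(I,V \right)} = 0$
$A = 0$ ($A = 3 \left(-2\right) 0 = \left(-6\right) 0 = 0$)
$j{\left(-4,0 \right)} A \left(-89\right) = \left(-4\right) 0 \left(-89\right) = 0 \left(-89\right) = 0$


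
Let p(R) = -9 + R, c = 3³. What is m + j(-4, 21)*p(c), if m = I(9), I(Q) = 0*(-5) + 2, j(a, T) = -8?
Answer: -142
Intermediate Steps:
c = 27
I(Q) = 2 (I(Q) = 0 + 2 = 2)
m = 2
m + j(-4, 21)*p(c) = 2 - 8*(-9 + 27) = 2 - 8*18 = 2 - 144 = -142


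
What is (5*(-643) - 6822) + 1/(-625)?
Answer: -6273126/625 ≈ -10037.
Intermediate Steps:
(5*(-643) - 6822) + 1/(-625) = (-3215 - 6822) - 1/625 = -10037 - 1/625 = -6273126/625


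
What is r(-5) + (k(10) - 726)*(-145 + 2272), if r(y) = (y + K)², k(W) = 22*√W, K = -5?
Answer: -1544102 + 46794*√10 ≈ -1.3961e+6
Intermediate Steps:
r(y) = (-5 + y)² (r(y) = (y - 5)² = (-5 + y)²)
r(-5) + (k(10) - 726)*(-145 + 2272) = (-5 - 5)² + (22*√10 - 726)*(-145 + 2272) = (-10)² + (-726 + 22*√10)*2127 = 100 + (-1544202 + 46794*√10) = -1544102 + 46794*√10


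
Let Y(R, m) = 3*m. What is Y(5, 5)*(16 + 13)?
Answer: 435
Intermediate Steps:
Y(5, 5)*(16 + 13) = (3*5)*(16 + 13) = 15*29 = 435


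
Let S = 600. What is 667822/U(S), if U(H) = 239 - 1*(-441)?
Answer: 333911/340 ≈ 982.09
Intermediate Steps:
U(H) = 680 (U(H) = 239 + 441 = 680)
667822/U(S) = 667822/680 = 667822*(1/680) = 333911/340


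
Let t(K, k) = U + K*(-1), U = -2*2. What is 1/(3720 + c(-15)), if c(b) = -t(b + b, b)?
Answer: 1/3694 ≈ 0.00027071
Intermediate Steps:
U = -4
t(K, k) = -4 - K (t(K, k) = -4 + K*(-1) = -4 - K)
c(b) = 4 + 2*b (c(b) = -(-4 - (b + b)) = -(-4 - 2*b) = 4 + 2*b)
1/(3720 + c(-15)) = 1/(3720 + (4 + 2*(-15))) = 1/(3720 + (4 - 30)) = 1/(3720 - 26) = 1/3694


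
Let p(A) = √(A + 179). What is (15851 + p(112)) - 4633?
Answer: 11218 + √291 ≈ 11235.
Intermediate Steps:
p(A) = √(179 + A)
(15851 + p(112)) - 4633 = (15851 + √(179 + 112)) - 4633 = (15851 + √291) - 4633 = 11218 + √291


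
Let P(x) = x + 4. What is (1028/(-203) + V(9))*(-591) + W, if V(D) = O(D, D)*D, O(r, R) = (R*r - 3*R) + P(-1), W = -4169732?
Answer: -907394197/203 ≈ -4.4699e+6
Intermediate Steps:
P(x) = 4 + x
O(r, R) = 3 - 3*R + R*r (O(r, R) = (R*r - 3*R) + (4 - 1) = (-3*R + R*r) + 3 = 3 - 3*R + R*r)
V(D) = D*(3 + D² - 3*D) (V(D) = (3 - 3*D + D*D)*D = (3 - 3*D + D²)*D = (3 + D² - 3*D)*D = D*(3 + D² - 3*D))
(1028/(-203) + V(9))*(-591) + W = (1028/(-203) + 9*(3 + 9² - 3*9))*(-591) - 4169732 = (1028*(-1/203) + 9*(3 + 81 - 27))*(-591) - 4169732 = (-1028/203 + 9*57)*(-591) - 4169732 = (-1028/203 + 513)*(-591) - 4169732 = (103111/203)*(-591) - 4169732 = -60938601/203 - 4169732 = -907394197/203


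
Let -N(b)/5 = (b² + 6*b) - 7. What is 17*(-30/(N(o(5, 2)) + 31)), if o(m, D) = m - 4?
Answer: -510/31 ≈ -16.452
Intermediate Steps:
o(m, D) = -4 + m
N(b) = 35 - 30*b - 5*b² (N(b) = -5*((b² + 6*b) - 7) = -5*(-7 + b² + 6*b) = 35 - 30*b - 5*b²)
17*(-30/(N(o(5, 2)) + 31)) = 17*(-30/((35 - 30*(-4 + 5) - 5*(-4 + 5)²) + 31)) = 17*(-30/((35 - 30*1 - 5*1²) + 31)) = 17*(-30/((35 - 30 - 5*1) + 31)) = 17*(-30/((35 - 30 - 5) + 31)) = 17*(-30/(0 + 31)) = 17*(-30/31) = -510/31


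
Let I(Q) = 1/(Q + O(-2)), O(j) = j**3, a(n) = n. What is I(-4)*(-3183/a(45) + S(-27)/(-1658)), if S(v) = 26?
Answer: 219941/37305 ≈ 5.8958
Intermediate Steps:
I(Q) = 1/(-8 + Q) (I(Q) = 1/(Q + (-2)**3) = 1/(Q - 8) = 1/(-8 + Q))
I(-4)*(-3183/a(45) + S(-27)/(-1658)) = (-3183/45 + 26/(-1658))/(-8 - 4) = (-3183*1/45 + 26*(-1/1658))/(-12) = -(-1061/15 - 13/829)/12 = -1/12*(-879764/12435) = 219941/37305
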